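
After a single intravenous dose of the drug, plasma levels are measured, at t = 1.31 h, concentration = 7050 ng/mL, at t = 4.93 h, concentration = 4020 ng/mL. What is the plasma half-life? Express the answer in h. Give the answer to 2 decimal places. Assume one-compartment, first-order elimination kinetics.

k = ln(C₁/C₂) / (t₂ − t₁) = ln(7050/4020) / (4.93 − 1.31)
  = 0.5617 / 3.620 = 0.1552 h⁻¹
t½ = ln2 / k = 0.693147 / 0.1552 = 4.466 h

4.47 h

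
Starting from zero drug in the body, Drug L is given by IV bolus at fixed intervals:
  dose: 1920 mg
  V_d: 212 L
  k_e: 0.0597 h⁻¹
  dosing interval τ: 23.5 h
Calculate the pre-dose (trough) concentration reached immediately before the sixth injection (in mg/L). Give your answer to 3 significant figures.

C₀ per dose = Dose / Vd = 1920 / 212 = 9.057 mg/L
Fraction remaining after one interval: r = e^(−kτ) = e^(−0.05970 × 23.5) = 0.2459
Before dose 6, 5 doses have been given (aged 1τ, 2τ, 3τ, 4τ, 5τ).
C_trough = C₀ × (r + r² + … + r^5) = C₀ × r(1−r^5)/(1−r)
        = 9.057 × 0.2459 × (1 − 0.0008991) / (1 − 0.2459) = 2.951 mg/L

2.95 mg/L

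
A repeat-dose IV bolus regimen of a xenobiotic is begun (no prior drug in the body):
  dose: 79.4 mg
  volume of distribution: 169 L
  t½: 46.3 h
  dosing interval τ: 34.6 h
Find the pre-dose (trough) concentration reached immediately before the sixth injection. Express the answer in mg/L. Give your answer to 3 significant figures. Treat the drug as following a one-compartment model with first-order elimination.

0.640 mg/L

C₀ per dose = Dose / Vd = 79.4 / 169 = 0.4698 mg/L
k = ln2 / t½ = 0.693147 / 46.3 = 0.01497 h⁻¹
Fraction remaining after one interval: r = e^(−kτ) = e^(−0.01497 × 34.6) = 0.5957
Before dose 6, 5 doses have been given (aged 1τ, 2τ, 3τ, 4τ, 5τ).
C_trough = C₀ × (r + r² + … + r^5) = C₀ × r(1−r^5)/(1−r)
        = 0.4698 × 0.5957 × (1 − 0.07501) / (1 − 0.5957) = 0.6403 mg/L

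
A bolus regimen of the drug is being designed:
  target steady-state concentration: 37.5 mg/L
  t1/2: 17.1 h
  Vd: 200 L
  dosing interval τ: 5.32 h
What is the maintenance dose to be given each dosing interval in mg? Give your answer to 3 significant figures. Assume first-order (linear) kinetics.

k = ln2 / t½ = 0.693147 / 17.1 = 0.04053 h⁻¹
CL = k × Vd = 0.04053 × 200 = 8.106 L/h
At steady state, Dose/τ = Css × CL.
Dose = Css × CL × τ = 37.5 × 8.106 × 5.32 = 1617 mg

1620 mg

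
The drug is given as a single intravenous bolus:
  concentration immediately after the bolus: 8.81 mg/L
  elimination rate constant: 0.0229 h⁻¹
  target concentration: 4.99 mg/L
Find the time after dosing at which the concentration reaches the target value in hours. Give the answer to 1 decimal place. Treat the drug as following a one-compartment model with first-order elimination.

24.8 h

t = ln(C₀ / C) / k = ln(8.810 / 4.99) / 0.02290
  = ln(1.766) / 0.02290 = 0.5687 / 0.02290 = 24.83 h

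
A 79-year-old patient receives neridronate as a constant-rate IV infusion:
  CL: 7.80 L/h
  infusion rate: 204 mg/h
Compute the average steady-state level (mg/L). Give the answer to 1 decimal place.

At steady state Css = R₀ / CL = 204 / 7.800 = 26.15 mg/L

26.2 mg/L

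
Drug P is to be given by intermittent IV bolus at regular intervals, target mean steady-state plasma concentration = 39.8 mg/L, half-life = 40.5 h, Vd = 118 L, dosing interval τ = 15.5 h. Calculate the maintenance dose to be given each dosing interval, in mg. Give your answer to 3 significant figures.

k = ln2 / t½ = 0.693147 / 40.5 = 0.01711 h⁻¹
CL = k × Vd = 0.01711 × 118 = 2.019 L/h
At steady state, Dose/τ = Css × CL.
Dose = Css × CL × τ = 39.8 × 2.019 × 15.5 = 1246 mg

1250 mg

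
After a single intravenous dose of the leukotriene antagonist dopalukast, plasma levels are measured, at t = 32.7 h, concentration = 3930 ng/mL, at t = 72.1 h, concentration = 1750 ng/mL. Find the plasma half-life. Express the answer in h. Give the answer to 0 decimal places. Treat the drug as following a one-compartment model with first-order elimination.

34 h

k = ln(C₁/C₂) / (t₂ − t₁) = ln(3930/1750) / (72.1 − 32.7)
  = 0.8090 / 39.40 = 0.02053 h⁻¹
t½ = ln2 / k = 0.693147 / 0.02053 = 33.76 h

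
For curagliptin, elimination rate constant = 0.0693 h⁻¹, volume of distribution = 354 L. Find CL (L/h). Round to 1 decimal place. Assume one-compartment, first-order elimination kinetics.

24.5 L/h

CL = k × Vd = 0.0693 × 354 = 24.53 L/h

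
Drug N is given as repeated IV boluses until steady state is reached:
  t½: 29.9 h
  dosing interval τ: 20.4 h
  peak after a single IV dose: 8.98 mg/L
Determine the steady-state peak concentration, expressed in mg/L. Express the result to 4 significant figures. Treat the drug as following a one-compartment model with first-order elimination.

23.83 mg/L

k = ln2 / t½ = 0.693147 / 29.9 = 0.02318 h⁻¹
e^(−kτ) = e^(−0.02318 × 20.4) = 0.6232
Accumulation ratio R = 1 / (1 − e^(−kτ)) = 1 / (1 − 0.6232) = 2.654
Steady-state peak = C₀ × R = 8.98 × 2.654 = 23.83 mg/L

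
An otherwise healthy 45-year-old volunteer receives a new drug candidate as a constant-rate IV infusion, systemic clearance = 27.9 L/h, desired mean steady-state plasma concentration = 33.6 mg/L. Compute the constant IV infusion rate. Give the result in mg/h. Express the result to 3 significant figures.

937 mg/h

At steady state, infusion rate R₀ = Css × CL = 33.6 × 27.90 = 937.4 mg/h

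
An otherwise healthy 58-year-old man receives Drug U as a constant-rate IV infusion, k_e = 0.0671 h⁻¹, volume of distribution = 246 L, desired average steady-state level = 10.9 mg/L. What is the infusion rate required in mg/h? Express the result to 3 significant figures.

180 mg/h

CL = k × Vd = 0.06710 × 246 = 16.51 L/h
At steady state, infusion rate R₀ = Css × CL = 10.9 × 16.51 = 180.0 mg/h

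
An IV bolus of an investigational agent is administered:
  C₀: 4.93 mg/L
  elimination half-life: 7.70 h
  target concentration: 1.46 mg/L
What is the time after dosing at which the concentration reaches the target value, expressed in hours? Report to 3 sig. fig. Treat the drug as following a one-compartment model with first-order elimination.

k = ln2 / t½ = 0.693147 / 7.70 = 0.09002 h⁻¹
t = ln(C₀ / C) / k = ln(4.930 / 1.46) / 0.09002
  = ln(3.377) / 0.09002 = 1.217 / 0.09002 = 13.52 h

13.5 h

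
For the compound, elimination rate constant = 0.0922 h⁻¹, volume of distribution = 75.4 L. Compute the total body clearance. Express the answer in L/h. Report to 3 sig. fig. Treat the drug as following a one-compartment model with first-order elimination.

CL = k × Vd = 0.0922 × 75.4 = 6.952 L/h

6.95 L/h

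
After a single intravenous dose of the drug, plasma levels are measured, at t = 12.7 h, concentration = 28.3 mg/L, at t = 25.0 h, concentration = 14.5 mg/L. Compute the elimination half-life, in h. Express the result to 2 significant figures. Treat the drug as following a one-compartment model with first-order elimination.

k = ln(C₁/C₂) / (t₂ − t₁) = ln(28.3/14.5) / (25.0 − 12.7)
  = 0.6687 / 12.30 = 0.05437 h⁻¹
t½ = ln2 / k = 0.693147 / 0.05437 = 12.75 h

13 h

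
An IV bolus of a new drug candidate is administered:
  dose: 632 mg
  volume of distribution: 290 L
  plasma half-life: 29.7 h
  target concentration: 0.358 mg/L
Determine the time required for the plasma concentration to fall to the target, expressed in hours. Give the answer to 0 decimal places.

77 h

C₀ = Dose / Vd = 632.0 / 290 = 2.179 mg/L
k = ln2 / t½ = 0.693147 / 29.7 = 0.02334 h⁻¹
t = ln(C₀ / C) / k = ln(2.179 / 0.358) / 0.02334
  = ln(6.087) / 0.02334 = 1.806 / 0.02334 = 77.38 h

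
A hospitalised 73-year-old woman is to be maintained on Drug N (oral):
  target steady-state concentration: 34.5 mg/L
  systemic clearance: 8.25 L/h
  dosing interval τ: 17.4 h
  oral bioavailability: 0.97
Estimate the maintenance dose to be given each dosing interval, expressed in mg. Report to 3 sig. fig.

At steady state, F × (Dose/τ) = Css × CL.
Dose = Css × CL × τ / F = 34.5 × 8.250 × 17.4 / 0.97 = 5106 mg

5110 mg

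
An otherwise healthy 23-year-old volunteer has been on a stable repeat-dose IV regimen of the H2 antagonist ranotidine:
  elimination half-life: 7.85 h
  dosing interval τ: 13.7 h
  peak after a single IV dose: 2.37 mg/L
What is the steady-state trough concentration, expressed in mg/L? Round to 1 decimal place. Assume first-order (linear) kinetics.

k = ln2 / t½ = 0.693147 / 7.85 = 0.08830 h⁻¹
e^(−kτ) = e^(−0.08830 × 13.7) = 0.2983
Accumulation ratio R = 1 / (1 − e^(−kτ)) = 1 / (1 − 0.2983) = 1.425
Steady-state trough = C₀ × R × e^(−kτ) = 2.37 × 1.425 × 0.2983 = 1.007 mg/L

1.0 mg/L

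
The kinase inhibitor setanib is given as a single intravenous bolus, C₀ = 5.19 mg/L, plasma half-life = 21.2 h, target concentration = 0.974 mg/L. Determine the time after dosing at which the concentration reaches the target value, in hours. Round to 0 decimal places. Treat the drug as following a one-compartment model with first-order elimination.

51 h

k = ln2 / t½ = 0.693147 / 21.2 = 0.03270 h⁻¹
t = ln(C₀ / C) / k = ln(5.190 / 0.974) / 0.03270
  = ln(5.329) / 0.03270 = 1.673 / 0.03270 = 51.16 h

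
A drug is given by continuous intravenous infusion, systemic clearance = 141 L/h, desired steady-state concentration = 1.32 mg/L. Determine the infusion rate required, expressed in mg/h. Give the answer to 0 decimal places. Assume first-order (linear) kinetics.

186 mg/h

At steady state, infusion rate R₀ = Css × CL = 1.32 × 141.0 = 186.1 mg/h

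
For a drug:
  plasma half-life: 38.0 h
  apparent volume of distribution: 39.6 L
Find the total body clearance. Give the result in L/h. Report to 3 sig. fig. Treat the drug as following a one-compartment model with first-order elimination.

k = ln2 / t½ = 0.693147 / 38.0 = 0.01824 h⁻¹
CL = k × Vd = 0.01824 × 39.6 = 0.7223 L/h

0.722 L/h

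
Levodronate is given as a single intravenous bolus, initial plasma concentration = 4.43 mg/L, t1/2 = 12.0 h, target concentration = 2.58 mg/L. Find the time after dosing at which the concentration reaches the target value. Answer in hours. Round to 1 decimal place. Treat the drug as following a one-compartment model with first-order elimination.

9.4 h

k = ln2 / t½ = 0.693147 / 12.0 = 0.05776 h⁻¹
t = ln(C₀ / C) / k = ln(4.430 / 2.58) / 0.05776
  = ln(1.717) / 0.05776 = 0.5406 / 0.05776 = 9.359 h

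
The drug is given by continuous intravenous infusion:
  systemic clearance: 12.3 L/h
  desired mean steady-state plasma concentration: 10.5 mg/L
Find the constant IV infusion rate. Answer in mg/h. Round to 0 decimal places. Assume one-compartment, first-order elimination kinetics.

At steady state, infusion rate R₀ = Css × CL = 10.5 × 12.30 = 129.2 mg/h

129 mg/h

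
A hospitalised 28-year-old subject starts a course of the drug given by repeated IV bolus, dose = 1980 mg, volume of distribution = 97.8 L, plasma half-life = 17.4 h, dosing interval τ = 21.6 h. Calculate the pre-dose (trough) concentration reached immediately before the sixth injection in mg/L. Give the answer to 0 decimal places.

15 mg/L

C₀ per dose = Dose / Vd = 1980 / 97.8 = 20.25 mg/L
k = ln2 / t½ = 0.693147 / 17.4 = 0.03984 h⁻¹
Fraction remaining after one interval: r = e^(−kτ) = e^(−0.03984 × 21.6) = 0.4229
Before dose 6, 5 doses have been given (aged 1τ, 2τ, 3τ, 4τ, 5τ).
C_trough = C₀ × (r + r² + … + r^5) = C₀ × r(1−r^5)/(1−r)
        = 20.25 × 0.4229 × (1 − 0.01353) / (1 − 0.4229) = 14.64 mg/L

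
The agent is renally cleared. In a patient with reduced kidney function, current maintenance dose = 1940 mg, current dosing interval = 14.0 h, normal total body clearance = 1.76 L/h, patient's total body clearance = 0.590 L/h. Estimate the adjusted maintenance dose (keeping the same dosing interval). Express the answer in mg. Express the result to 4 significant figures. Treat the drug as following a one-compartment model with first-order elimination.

To keep the same average steady-state level, dosing rate must scale with clearance.
CL ratio = 0.590 / 1.76 = 0.3352
New dose (same interval) = 1940 × 0.3352 = 650.3 mg

650.3 mg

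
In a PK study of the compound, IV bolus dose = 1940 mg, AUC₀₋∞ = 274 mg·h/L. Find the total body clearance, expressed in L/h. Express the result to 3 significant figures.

7.08 L/h

CL = Dose / AUC = 1940 / 274 = 7.080 L/h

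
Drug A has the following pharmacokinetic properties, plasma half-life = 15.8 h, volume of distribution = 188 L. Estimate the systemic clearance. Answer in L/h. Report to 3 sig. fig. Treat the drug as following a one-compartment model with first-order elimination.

k = ln2 / t½ = 0.693147 / 15.8 = 0.04387 h⁻¹
CL = k × Vd = 0.04387 × 188 = 8.248 L/h

8.25 L/h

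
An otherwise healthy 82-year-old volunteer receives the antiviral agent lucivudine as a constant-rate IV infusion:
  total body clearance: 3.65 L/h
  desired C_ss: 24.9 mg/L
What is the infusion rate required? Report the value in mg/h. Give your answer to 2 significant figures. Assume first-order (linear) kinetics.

At steady state, infusion rate R₀ = Css × CL = 24.9 × 3.650 = 90.89 mg/h

91 mg/h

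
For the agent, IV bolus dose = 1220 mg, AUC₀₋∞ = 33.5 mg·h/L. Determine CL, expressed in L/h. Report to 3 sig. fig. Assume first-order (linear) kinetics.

36.4 L/h

CL = Dose / AUC = 1220 / 33.5 = 36.42 L/h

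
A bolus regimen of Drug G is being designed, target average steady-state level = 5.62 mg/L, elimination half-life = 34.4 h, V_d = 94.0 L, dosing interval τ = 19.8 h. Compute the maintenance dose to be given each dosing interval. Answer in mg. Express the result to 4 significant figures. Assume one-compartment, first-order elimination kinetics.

k = ln2 / t½ = 0.693147 / 34.4 = 0.02015 h⁻¹
CL = k × Vd = 0.02015 × 94.0 = 1.894 L/h
At steady state, Dose/τ = Css × CL.
Dose = Css × CL × τ = 5.62 × 1.894 × 19.8 = 210.8 mg

210.8 mg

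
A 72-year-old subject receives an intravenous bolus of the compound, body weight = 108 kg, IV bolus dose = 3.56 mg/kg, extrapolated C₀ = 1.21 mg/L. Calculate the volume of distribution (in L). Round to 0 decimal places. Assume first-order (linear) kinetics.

318 L

Dose = 3.56 × 108 = 384.5 mg
Vd = Dose / C₀ = 384.5 / 1.21 = 317.8 L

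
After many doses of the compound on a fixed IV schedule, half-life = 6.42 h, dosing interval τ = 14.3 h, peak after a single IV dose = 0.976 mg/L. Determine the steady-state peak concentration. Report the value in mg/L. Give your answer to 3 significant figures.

1.24 mg/L

k = ln2 / t½ = 0.693147 / 6.42 = 0.1080 h⁻¹
e^(−kτ) = e^(−0.1080 × 14.3) = 0.2134
Accumulation ratio R = 1 / (1 − e^(−kτ)) = 1 / (1 − 0.2134) = 1.271
Steady-state peak = C₀ × R = 0.976 × 1.271 = 1.240 mg/L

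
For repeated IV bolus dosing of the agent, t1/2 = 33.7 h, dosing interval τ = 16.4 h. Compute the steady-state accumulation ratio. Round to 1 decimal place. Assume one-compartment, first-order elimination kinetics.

3.5

k = ln2 / t½ = 0.693147 / 33.7 = 0.02057 h⁻¹
e^(−kτ) = e^(−0.02057 × 16.4) = 0.7137
Accumulation ratio R = 1 / (1 − e^(−kτ)) = 1 / (1 − 0.7137) = 3.493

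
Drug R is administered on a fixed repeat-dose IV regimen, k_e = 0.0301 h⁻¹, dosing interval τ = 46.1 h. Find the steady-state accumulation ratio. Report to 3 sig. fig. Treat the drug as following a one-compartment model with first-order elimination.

1.33

e^(−kτ) = e^(−0.03010 × 46.1) = 0.2497
Accumulation ratio R = 1 / (1 − e^(−kτ)) = 1 / (1 − 0.2497) = 1.333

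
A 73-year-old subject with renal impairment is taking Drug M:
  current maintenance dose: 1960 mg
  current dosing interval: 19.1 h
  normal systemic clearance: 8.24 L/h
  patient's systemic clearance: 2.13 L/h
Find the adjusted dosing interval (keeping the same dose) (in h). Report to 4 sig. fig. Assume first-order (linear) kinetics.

73.89 h

To keep the same average steady-state level, dosing rate must scale with clearance.
CL ratio = 2.13 / 8.24 = 0.2585
New interval (same dose) = 19.1 / 0.2585 = 73.89 h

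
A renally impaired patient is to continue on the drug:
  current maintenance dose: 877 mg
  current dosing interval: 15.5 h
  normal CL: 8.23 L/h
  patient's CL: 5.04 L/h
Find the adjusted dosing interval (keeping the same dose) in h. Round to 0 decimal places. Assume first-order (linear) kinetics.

To keep the same average steady-state level, dosing rate must scale with clearance.
CL ratio = 5.04 / 8.23 = 0.6124
New interval (same dose) = 15.5 / 0.6124 = 25.31 h

25 h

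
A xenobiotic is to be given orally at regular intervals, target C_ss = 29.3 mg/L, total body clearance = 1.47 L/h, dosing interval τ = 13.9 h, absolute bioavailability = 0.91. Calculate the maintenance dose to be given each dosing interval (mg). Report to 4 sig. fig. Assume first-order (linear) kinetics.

At steady state, F × (Dose/τ) = Css × CL.
Dose = Css × CL × τ / F = 29.3 × 1.470 × 13.9 / 0.91 = 657.9 mg

657.9 mg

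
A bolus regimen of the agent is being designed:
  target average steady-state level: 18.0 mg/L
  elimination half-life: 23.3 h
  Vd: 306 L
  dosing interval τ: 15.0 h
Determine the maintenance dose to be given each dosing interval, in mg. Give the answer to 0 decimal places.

2458 mg

k = ln2 / t½ = 0.693147 / 23.3 = 0.02975 h⁻¹
CL = k × Vd = 0.02975 × 306 = 9.104 L/h
At steady state, Dose/τ = Css × CL.
Dose = Css × CL × τ = 18.0 × 9.104 × 15.0 = 2458 mg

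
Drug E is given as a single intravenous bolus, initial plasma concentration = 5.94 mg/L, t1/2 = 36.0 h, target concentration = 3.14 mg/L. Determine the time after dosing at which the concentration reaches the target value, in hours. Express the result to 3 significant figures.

k = ln2 / t½ = 0.693147 / 36.0 = 0.01925 h⁻¹
t = ln(C₀ / C) / k = ln(5.940 / 3.14) / 0.01925
  = ln(1.892) / 0.01925 = 0.6376 / 0.01925 = 33.12 h

33.1 h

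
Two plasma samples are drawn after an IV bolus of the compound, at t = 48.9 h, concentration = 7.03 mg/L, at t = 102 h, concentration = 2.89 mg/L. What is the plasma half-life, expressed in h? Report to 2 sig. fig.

k = ln(C₁/C₂) / (t₂ − t₁) = ln(7.03/2.89) / (102 − 48.9)
  = 0.8889 / 53.10 = 0.01674 h⁻¹
t½ = ln2 / k = 0.693147 / 0.01674 = 41.41 h

41 h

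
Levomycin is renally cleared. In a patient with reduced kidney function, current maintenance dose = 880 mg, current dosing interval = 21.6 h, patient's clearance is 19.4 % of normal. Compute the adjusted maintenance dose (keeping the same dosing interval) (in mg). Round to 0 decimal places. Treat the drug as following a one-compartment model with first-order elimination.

171 mg

To keep the same average steady-state level, dosing rate must scale with clearance.
CL ratio = 19.4 / 100 = 0.1940
New dose (same interval) = 880 × 0.1940 = 170.7 mg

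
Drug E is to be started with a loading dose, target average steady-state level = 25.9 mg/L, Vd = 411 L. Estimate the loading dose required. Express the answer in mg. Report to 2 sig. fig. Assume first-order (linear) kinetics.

11000 mg

LD = Css × Vd = 25.9 × 411 = 10640 mg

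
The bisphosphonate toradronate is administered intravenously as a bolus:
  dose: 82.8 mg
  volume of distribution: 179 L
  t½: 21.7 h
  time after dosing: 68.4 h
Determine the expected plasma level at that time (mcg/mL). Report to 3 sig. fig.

C₀ = Dose / Vd = 82.80 / 179 = 0.4626 mg/L
k = ln2 / t½ = 0.693147 / 21.7 = 0.03194 h⁻¹
C = C₀ · e^(−k·t) = 0.4626 × e^(−0.03194 × 68.4)
  = 0.4626 × 0.1125 = 0.05204 mg/L
(0.05204 mg/L = 0.05204 mcg/mL)

0.0520 mcg/mL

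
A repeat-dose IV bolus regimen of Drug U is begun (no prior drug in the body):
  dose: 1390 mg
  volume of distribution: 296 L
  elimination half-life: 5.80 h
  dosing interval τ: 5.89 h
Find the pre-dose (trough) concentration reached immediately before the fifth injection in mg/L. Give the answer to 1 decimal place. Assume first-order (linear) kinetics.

4.3 mg/L

C₀ per dose = Dose / Vd = 1390 / 296 = 4.696 mg/L
k = ln2 / t½ = 0.693147 / 5.80 = 0.1195 h⁻¹
Fraction remaining after one interval: r = e^(−kτ) = e^(−0.1195 × 5.89) = 0.4947
Before dose 5, 4 doses have been given (aged 1τ, 2τ, 3τ, 4τ).
C_trough = C₀ × (r + r² + … + r^4) = C₀ × r(1−r^4)/(1−r)
        = 4.696 × 0.4947 × (1 − 0.05989) / (1 − 0.4947) = 4.322 mg/L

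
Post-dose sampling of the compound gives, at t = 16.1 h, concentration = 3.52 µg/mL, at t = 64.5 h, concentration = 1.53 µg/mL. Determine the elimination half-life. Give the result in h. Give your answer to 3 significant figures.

40.3 h

k = ln(C₁/C₂) / (t₂ − t₁) = ln(3.52/1.53) / (64.5 − 16.1)
  = 0.8332 / 48.40 = 0.01721 h⁻¹
t½ = ln2 / k = 0.693147 / 0.01721 = 40.28 h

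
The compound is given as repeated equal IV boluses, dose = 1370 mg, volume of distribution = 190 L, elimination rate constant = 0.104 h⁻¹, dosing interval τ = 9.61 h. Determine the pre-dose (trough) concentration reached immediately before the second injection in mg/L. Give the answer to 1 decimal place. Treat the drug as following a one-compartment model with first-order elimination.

2.7 mg/L

C₀ per dose = Dose / Vd = 1370 / 190 = 7.211 mg/L
Fraction remaining after one interval: r = e^(−kτ) = e^(−0.1040 × 9.61) = 0.3681
Before dose 2, 1 dose has been given (aged 1τ).
C_trough = C₀ × r = 7.211 × 0.3681 = 2.654 mg/L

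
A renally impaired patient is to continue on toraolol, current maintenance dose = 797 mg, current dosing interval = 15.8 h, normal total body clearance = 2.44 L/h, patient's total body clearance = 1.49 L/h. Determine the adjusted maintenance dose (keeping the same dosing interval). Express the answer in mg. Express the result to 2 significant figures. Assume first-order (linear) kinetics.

490 mg

To keep the same average steady-state level, dosing rate must scale with clearance.
CL ratio = 1.49 / 2.44 = 0.6107
New dose (same interval) = 797 × 0.6107 = 486.7 mg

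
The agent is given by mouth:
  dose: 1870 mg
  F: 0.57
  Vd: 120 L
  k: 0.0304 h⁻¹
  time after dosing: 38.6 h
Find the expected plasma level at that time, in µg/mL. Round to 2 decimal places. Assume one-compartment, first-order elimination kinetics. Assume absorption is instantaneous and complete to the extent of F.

Amount reaching circulation = F × Dose = 0.57 × 1870 = 1066 mg
C₀ = F·Dose / Vd = 1066 / 120 = 8.883 mg/L
C = C₀ · e^(−k·t) = 8.883 × e^(−0.03040 × 38.6)
  = 8.883 × 0.3093 = 2.748 mg/L
(2.748 mg/L = 2.748 µg/mL)

2.75 µg/mL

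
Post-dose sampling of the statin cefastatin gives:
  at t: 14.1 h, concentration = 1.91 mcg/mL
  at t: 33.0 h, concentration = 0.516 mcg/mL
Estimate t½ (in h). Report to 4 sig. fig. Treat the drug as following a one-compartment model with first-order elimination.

k = ln(C₁/C₂) / (t₂ − t₁) = ln(1.91/0.516) / (33.0 − 14.1)
  = 1.309 / 18.90 = 0.06926 h⁻¹
t½ = ln2 / k = 0.693147 / 0.06926 = 10.01 h

10.01 h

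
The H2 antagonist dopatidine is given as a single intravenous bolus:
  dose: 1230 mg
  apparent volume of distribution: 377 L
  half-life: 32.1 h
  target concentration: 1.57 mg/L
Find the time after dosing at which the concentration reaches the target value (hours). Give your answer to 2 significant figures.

34 h

C₀ = Dose / Vd = 1230 / 377 = 3.263 mg/L
k = ln2 / t½ = 0.693147 / 32.1 = 0.02159 h⁻¹
t = ln(C₀ / C) / k = ln(3.263 / 1.57) / 0.02159
  = ln(2.078) / 0.02159 = 0.7314 / 0.02159 = 33.88 h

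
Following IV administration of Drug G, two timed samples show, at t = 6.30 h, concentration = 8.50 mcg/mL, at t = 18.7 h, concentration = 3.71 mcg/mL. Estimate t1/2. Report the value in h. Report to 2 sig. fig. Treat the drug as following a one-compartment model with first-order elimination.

k = ln(C₁/C₂) / (t₂ − t₁) = ln(8.50/3.71) / (18.7 − 6.30)
  = 0.8290 / 12.40 = 0.06685 h⁻¹
t½ = ln2 / k = 0.693147 / 0.06685 = 10.37 h

10 h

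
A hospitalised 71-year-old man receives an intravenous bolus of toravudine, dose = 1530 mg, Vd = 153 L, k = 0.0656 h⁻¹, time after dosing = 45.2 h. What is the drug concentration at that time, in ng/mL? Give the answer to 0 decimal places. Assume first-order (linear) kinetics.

516 ng/mL

C₀ = Dose / Vd = 1530 / 153 = 10.00 mg/L
C = C₀ · e^(−k·t) = 10.00 × e^(−0.06560 × 45.2)
  = 10.00 × 0.05155 = 0.5155 mg/L
Convert: 0.5155 mg/L × 1000 = 515.5 ng/mL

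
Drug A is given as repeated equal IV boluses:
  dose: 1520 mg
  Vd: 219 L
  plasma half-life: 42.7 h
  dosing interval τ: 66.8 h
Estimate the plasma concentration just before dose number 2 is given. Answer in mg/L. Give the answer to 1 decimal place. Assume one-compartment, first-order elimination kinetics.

C₀ per dose = Dose / Vd = 1520 / 219 = 6.941 mg/L
k = ln2 / t½ = 0.693147 / 42.7 = 0.01623 h⁻¹
Fraction remaining after one interval: r = e^(−kτ) = e^(−0.01623 × 66.8) = 0.3382
Before dose 2, 1 dose has been given (aged 1τ).
C_trough = C₀ × r = 6.941 × 0.3382 = 2.347 mg/L

2.3 mg/L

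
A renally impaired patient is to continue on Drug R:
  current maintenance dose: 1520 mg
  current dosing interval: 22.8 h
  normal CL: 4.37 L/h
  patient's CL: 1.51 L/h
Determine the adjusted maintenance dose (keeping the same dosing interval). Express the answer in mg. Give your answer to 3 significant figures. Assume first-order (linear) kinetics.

To keep the same average steady-state level, dosing rate must scale with clearance.
CL ratio = 1.51 / 4.37 = 0.3455
New dose (same interval) = 1520 × 0.3455 = 525.2 mg

525 mg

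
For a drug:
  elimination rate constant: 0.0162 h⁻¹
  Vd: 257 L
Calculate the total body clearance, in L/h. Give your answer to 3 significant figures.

4.16 L/h

CL = k × Vd = 0.0162 × 257 = 4.163 L/h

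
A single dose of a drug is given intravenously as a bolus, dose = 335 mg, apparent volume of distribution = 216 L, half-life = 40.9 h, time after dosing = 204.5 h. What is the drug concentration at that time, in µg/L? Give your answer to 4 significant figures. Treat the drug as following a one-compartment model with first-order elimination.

48.47 µg/L

C₀ = Dose / Vd = 335.0 / 216 = 1.551 mg/L
k = ln2 / t½ = 0.693147 / 40.9 = 0.01695 h⁻¹
t / t½ = 204.5 / 40.9 = 5 half-lives
C = C₀ × (1/2)^5 = 1.551 × 0.03125 = 0.04847 mg/L
Convert: 0.04847 mg/L × 1000 = 48.47 µg/L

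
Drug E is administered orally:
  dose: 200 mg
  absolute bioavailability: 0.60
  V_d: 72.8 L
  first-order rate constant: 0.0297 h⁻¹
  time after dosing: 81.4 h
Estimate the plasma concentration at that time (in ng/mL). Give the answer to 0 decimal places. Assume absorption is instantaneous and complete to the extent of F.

147 ng/mL

Amount reaching circulation = F × Dose = 0.60 × 200.0 = 120.0 mg
C₀ = F·Dose / Vd = 120.0 / 72.8 = 1.648 mg/L
C = C₀ · e^(−k·t) = 1.648 × e^(−0.02970 × 81.4)
  = 1.648 × 0.08914 = 0.1469 mg/L
Convert: 0.1469 mg/L × 1000 = 146.9 ng/mL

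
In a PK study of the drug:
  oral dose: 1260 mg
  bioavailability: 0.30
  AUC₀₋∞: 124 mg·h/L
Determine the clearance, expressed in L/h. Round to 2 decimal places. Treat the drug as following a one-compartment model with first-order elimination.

CL = F·Dose / AUC = 0.30 × 1260 / 124 = 3.048 L/h

3.05 L/h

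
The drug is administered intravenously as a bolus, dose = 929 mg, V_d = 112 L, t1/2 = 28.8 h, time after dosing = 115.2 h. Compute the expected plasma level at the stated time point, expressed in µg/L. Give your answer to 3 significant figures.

518 µg/L

C₀ = Dose / Vd = 929.0 / 112 = 8.295 mg/L
k = ln2 / t½ = 0.693147 / 28.8 = 0.02407 h⁻¹
t / t½ = 115.2 / 28.8 = 4 half-lives
C = C₀ × (1/2)^4 = 8.295 × 0.06250 = 0.5184 mg/L
Convert: 0.5184 mg/L × 1000 = 518.4 µg/L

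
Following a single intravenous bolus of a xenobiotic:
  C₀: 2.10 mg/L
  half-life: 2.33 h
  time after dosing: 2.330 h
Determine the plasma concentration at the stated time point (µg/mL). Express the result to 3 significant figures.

1.05 µg/mL

k = ln2 / t½ = 0.693147 / 2.33 = 0.2975 h⁻¹
t / t½ = 2.330 / 2.33 = 1 half-lives
C = C₀ × (1/2)^1 = 2.100 × 0.5000 = 1.050 mg/L
(1.050 mg/L = 1.050 µg/mL)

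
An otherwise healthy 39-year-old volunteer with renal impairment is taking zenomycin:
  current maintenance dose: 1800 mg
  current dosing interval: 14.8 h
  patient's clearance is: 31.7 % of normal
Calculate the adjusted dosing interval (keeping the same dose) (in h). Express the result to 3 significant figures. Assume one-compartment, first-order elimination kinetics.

To keep the same average steady-state level, dosing rate must scale with clearance.
CL ratio = 31.7 / 100 = 0.3170
New interval (same dose) = 14.8 / 0.3170 = 46.69 h

46.7 h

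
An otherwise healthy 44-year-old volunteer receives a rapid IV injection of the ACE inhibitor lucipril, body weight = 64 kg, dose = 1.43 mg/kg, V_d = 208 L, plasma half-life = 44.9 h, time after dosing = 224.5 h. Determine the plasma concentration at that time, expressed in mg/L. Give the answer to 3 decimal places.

0.014 mg/L

Total dose = 1.43 × 64 = 91.52 mg
C₀ = Dose / Vd = 91.52 / 208 = 0.4400 mg/L
k = ln2 / t½ = 0.693147 / 44.9 = 0.01544 h⁻¹
t / t½ = 224.5 / 44.9 = 5 half-lives
C = C₀ × (1/2)^5 = 0.4400 × 0.03125 = 0.01375 mg/L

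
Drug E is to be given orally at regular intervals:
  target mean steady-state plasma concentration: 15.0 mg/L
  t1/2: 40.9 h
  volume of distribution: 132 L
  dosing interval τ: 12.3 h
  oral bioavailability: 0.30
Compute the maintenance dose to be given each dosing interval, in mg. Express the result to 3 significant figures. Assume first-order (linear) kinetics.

k = ln2 / t½ = 0.693147 / 40.9 = 0.01695 h⁻¹
CL = k × Vd = 0.01695 × 132 = 2.237 L/h
At steady state, F × (Dose/τ) = Css × CL.
Dose = Css × CL × τ / F = 15.0 × 2.237 × 12.3 / 0.30 = 1376 mg

1380 mg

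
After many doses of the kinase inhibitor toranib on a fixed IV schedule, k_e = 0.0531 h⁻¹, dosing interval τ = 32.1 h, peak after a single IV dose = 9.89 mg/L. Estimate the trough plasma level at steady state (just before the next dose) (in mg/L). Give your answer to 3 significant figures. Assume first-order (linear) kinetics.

2.20 mg/L

e^(−kτ) = e^(−0.05310 × 32.1) = 0.1819
Accumulation ratio R = 1 / (1 − e^(−kτ)) = 1 / (1 − 0.1819) = 1.222
Steady-state trough = C₀ × R × e^(−kτ) = 9.89 × 1.222 × 0.1819 = 2.198 mg/L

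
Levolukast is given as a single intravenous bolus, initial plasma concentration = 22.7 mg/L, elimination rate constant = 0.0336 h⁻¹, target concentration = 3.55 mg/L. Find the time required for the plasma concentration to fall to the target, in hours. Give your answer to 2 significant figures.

t = ln(C₀ / C) / k = ln(22.70 / 3.55) / 0.03360
  = ln(6.394) / 0.03360 = 1.855 / 0.03360 = 55.21 h

55 h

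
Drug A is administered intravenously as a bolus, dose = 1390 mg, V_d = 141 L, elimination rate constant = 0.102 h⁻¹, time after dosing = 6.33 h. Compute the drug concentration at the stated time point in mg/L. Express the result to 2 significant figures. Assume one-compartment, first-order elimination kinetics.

C₀ = Dose / Vd = 1390 / 141 = 9.858 mg/L
C = C₀ · e^(−k·t) = 9.858 × e^(−0.1020 × 6.33)
  = 9.858 × 0.5243 = 5.169 mg/L

5.2 mg/L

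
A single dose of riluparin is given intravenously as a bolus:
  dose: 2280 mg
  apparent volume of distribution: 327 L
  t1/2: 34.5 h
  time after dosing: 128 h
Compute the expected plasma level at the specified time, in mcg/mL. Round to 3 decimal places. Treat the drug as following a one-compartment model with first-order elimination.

0.533 mcg/mL

C₀ = Dose / Vd = 2280 / 327 = 6.972 mg/L
k = ln2 / t½ = 0.693147 / 34.5 = 0.02009 h⁻¹
C = C₀ · e^(−k·t) = 6.972 × e^(−0.02009 × 128)
  = 6.972 × 0.07642 = 0.5328 mg/L
(0.5328 mg/L = 0.5328 mcg/mL)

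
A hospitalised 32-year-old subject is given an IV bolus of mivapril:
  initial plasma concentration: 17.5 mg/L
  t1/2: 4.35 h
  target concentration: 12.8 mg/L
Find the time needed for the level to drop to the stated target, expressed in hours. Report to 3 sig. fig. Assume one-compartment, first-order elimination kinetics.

k = ln2 / t½ = 0.693147 / 4.35 = 0.1593 h⁻¹
t = ln(C₀ / C) / k = ln(17.50 / 12.8) / 0.1593
  = ln(1.367) / 0.1593 = 0.3126 / 0.1593 = 1.962 h

1.96 h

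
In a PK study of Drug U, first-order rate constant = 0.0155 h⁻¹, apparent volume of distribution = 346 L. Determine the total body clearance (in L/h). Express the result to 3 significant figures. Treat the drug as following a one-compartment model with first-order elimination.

5.36 L/h

CL = k × Vd = 0.0155 × 346 = 5.363 L/h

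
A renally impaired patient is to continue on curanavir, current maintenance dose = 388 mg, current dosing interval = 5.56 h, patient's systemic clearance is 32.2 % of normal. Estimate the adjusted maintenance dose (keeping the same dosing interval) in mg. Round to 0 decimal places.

125 mg

To keep the same average steady-state level, dosing rate must scale with clearance.
CL ratio = 32.2 / 100 = 0.3220
New dose (same interval) = 388 × 0.3220 = 124.9 mg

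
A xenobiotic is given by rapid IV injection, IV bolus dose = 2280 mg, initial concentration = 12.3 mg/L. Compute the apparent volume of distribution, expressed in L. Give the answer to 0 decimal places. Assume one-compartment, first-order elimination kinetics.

Vd = Dose / C₀ = 2280 / 12.3 = 185.4 L

185 L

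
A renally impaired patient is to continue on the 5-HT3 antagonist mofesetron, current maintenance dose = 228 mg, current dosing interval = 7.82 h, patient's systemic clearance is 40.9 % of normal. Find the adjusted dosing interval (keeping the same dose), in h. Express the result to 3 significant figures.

To keep the same average steady-state level, dosing rate must scale with clearance.
CL ratio = 40.9 / 100 = 0.4090
New interval (same dose) = 7.82 / 0.4090 = 19.12 h

19.1 h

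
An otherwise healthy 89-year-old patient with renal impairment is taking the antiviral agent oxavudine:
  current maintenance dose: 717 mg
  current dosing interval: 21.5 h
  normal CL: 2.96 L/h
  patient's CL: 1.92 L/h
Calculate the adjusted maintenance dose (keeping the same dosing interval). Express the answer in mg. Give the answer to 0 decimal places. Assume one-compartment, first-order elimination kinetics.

465 mg

To keep the same average steady-state level, dosing rate must scale with clearance.
CL ratio = 1.92 / 2.96 = 0.6486
New dose (same interval) = 717 × 0.6486 = 465.0 mg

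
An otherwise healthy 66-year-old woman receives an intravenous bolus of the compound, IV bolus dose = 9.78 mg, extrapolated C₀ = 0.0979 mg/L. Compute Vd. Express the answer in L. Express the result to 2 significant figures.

100 L

Vd = Dose / C₀ = 9.780 / 0.0979 = 99.90 L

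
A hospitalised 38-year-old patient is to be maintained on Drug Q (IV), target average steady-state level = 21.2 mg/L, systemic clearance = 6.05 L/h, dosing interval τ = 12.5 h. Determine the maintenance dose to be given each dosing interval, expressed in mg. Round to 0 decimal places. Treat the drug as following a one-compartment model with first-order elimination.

At steady state, Dose/τ = Css × CL.
Dose = Css × CL × τ = 21.2 × 6.050 × 12.5 = 1603 mg

1603 mg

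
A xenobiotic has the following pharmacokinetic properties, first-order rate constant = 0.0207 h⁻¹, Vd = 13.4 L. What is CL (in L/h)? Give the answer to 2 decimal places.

0.28 L/h

CL = k × Vd = 0.0207 × 13.4 = 0.2774 L/h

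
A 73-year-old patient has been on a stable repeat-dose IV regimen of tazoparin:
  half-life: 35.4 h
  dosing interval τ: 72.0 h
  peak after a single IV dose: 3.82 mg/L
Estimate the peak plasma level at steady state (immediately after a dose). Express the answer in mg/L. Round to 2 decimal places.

5.05 mg/L

k = ln2 / t½ = 0.693147 / 35.4 = 0.01958 h⁻¹
e^(−kτ) = e^(−0.01958 × 72.0) = 0.2442
Accumulation ratio R = 1 / (1 − e^(−kτ)) = 1 / (1 − 0.2442) = 1.323
Steady-state peak = C₀ × R = 3.82 × 1.323 = 5.054 mg/L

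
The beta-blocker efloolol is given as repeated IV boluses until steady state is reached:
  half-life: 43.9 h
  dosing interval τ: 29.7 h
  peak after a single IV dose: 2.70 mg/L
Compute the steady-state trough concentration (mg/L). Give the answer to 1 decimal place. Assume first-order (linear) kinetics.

4.5 mg/L

k = ln2 / t½ = 0.693147 / 43.9 = 0.01579 h⁻¹
e^(−kτ) = e^(−0.01579 × 29.7) = 0.6257
Accumulation ratio R = 1 / (1 − e^(−kτ)) = 1 / (1 − 0.6257) = 2.672
Steady-state trough = C₀ × R × e^(−kτ) = 2.70 × 2.672 × 0.6257 = 4.514 mg/L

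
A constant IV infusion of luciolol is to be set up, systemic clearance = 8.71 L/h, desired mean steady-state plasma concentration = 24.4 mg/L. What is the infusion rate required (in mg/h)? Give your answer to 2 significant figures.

210 mg/h

At steady state, infusion rate R₀ = Css × CL = 24.4 × 8.710 = 212.5 mg/h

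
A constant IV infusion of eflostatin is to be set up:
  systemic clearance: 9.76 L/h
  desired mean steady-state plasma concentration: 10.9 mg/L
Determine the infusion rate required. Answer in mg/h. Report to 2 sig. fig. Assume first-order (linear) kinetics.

110 mg/h

At steady state, infusion rate R₀ = Css × CL = 10.9 × 9.760 = 106.4 mg/h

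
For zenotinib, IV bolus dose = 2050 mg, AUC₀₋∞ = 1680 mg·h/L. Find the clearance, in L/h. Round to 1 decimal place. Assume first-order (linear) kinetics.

CL = Dose / AUC = 2050 / 1680 = 1.220 L/h

1.2 L/h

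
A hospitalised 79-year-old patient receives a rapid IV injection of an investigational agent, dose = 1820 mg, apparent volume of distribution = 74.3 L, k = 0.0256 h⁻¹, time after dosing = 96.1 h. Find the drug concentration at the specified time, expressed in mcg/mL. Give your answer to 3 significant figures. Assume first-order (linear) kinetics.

C₀ = Dose / Vd = 1820 / 74.3 = 24.50 mg/L
C = C₀ · e^(−k·t) = 24.50 × e^(−0.02560 × 96.1)
  = 24.50 × 0.08542 = 2.093 mg/L
(2.093 mg/L = 2.093 mcg/mL)

2.09 mcg/mL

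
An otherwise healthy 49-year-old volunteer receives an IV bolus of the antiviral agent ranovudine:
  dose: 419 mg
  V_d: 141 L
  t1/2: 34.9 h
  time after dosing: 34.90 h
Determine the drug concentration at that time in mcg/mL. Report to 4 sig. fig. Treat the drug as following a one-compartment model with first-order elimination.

1.486 mcg/mL

C₀ = Dose / Vd = 419.0 / 141 = 2.972 mg/L
k = ln2 / t½ = 0.693147 / 34.9 = 0.01986 h⁻¹
t / t½ = 34.90 / 34.9 = 1 half-lives
C = C₀ × (1/2)^1 = 2.972 × 0.5000 = 1.486 mg/L
(1.486 mg/L = 1.486 mcg/mL)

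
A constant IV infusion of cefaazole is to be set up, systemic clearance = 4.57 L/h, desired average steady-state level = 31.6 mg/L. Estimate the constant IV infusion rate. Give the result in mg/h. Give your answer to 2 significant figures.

140 mg/h

At steady state, infusion rate R₀ = Css × CL = 31.6 × 4.570 = 144.4 mg/h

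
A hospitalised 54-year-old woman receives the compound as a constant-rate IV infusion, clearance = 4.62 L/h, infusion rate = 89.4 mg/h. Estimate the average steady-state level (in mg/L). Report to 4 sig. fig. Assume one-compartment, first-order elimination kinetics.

At steady state Css = R₀ / CL = 89.4 / 4.620 = 19.35 mg/L

19.35 mg/L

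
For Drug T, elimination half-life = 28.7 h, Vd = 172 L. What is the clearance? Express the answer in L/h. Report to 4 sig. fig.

k = ln2 / t½ = 0.693147 / 28.7 = 0.02415 h⁻¹
CL = k × Vd = 0.02415 × 172 = 4.154 L/h

4.154 L/h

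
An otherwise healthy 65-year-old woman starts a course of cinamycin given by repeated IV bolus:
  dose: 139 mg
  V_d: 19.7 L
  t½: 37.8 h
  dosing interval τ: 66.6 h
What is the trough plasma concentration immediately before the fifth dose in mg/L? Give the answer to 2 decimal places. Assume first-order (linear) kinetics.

C₀ per dose = Dose / Vd = 139 / 19.7 = 7.056 mg/L
k = ln2 / t½ = 0.693147 / 37.8 = 0.01834 h⁻¹
Fraction remaining after one interval: r = e^(−kτ) = e^(−0.01834 × 66.6) = 0.2948
Before dose 5, 4 doses have been given (aged 1τ, 2τ, 3τ, 4τ).
C_trough = C₀ × (r + r² + … + r^4) = C₀ × r(1−r^4)/(1−r)
        = 7.056 × 0.2948 × (1 − 0.007553) / (1 − 0.2948) = 2.927 mg/L

2.93 mg/L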